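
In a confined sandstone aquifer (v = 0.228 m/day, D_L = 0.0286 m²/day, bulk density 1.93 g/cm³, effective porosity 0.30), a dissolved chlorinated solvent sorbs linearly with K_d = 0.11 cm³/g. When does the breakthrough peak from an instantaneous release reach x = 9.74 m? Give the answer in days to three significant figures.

Retardation factor R = 1 + ρ_b·K_d/n = 1 + 1.93 × 0.11/0.30 = 1.708.
Sorption retards both mechanisms: v_R = v/R = 0.1335 m/day, D_R = D/R = 0.01674 m²/day.
Peak time from v_R²t² + 2D_R t − x² = 0: t = (√(D_R² + v_R²x²) − D_R)/v_R².
√(D_R² + v_R²x²) = √(0.01674² + 0.1335² × 9.74²) = 1.300; v_R² = 0.01782.
t = (1.300 − 0.01674)/0.01782 = 72.0 days.

72.0 days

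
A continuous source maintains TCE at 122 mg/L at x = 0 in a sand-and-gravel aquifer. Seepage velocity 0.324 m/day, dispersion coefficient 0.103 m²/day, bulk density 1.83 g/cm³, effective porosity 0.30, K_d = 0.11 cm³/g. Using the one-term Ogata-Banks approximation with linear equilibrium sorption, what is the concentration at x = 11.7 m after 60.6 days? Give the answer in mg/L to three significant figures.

Retardation factor R = 1 + ρ_b·K_d/n = 1 + 1.83 × 0.11/0.30 = 1.671.
Sorption retards both mechanisms: v_R = v/R = 0.1939 m/day, D_R = D/R = 0.06164 m²/day.
v_R·t = 0.1939 × 60.6 = 11.75034 m; 2√(D_R t) = 3.865 m; argument = (11.7 − 11.75034)/3.865 = -0.01302.
C = C₀ × ½·erfc(-0.01302) = 122 × 0.5073 = 61.9 mg/L.

61.9 mg/L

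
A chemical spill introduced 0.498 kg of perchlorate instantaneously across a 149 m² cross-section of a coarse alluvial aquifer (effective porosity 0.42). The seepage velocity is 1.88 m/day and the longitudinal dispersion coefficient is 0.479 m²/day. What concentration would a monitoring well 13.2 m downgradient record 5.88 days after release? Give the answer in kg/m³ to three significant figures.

For an instantaneous plane source, C(x,t) = M/(n_e·A·√(4πDt)) · exp(−(x−vt)²/(4Dt)), with n_e·A the pore (flow) area.
Plume center vt = 1.88 × 5.88 = 11.0544 m, so the well at 13.2 m is 2.1456 m downgradient of the peak.
√(4πDt) = 5.949 m, giving peak height M/(n_e·A·√(4πDt)) = 0.498/(0.42 × 149 × 5.949) = 0.001338 kg/m³.
(x−vt)²/(4Dt) = (2.1456)²/(4 × 0.479 × 5.88) = 0.4086; exp(−0.4086) = 0.6646.
C = 0.001338 × 0.6646 = 0.000889 kg/m³.

0.000889 kg/m³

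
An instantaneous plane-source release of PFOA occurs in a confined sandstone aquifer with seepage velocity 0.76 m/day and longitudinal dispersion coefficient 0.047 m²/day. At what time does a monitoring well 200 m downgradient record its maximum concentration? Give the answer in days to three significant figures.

263 days

For the 1D instantaneous-source solution, setting ∂C/∂t = 0 at fixed x gives v²t² + 2Dt − x² = 0, so t = (√(D² + v²x²) − D)/v².
√(D² + v²x²) = √(0.047² + 0.76² × 200²) = 152.0; v² = 0.5776.
t = (152.0 − 0.047)/0.5776 = 263 days (vs. the pure-advection estimate x/v = 263 d).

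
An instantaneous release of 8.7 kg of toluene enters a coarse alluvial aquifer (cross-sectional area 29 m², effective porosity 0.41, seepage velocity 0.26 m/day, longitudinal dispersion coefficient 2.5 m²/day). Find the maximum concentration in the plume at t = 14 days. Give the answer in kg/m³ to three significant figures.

0.0349 kg/m³

The peak of an instantaneous 1D plume sits at x = vt; there the Gaussian factor is 1 and C_max = M/(n_e·A·√(4πDt)), where n_e·A is the pore area the mass is dissolved in.
√(4πDt) = √(4π × 2.5 × 14) = 20.97 m, so C_max = 8.7/(0.41 × 29 × 20.97) = 0.0349 kg/m³.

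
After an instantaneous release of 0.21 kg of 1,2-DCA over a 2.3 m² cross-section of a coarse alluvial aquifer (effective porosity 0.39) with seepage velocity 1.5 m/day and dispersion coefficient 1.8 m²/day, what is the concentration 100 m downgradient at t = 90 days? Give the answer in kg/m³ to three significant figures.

For an instantaneous plane source, C(x,t) = M/(n_e·A·√(4πDt)) · exp(−(x−vt)²/(4Dt)), with n_e·A the pore (flow) area.
Plume center vt = 1.5 × 90 = 135 m, so the well at 100 m is 35 m upgradient of the peak.
√(4πDt) = 45.12 m, giving peak height M/(n_e·A·√(4πDt)) = 0.21/(0.39 × 2.3 × 45.12) = 0.005189 kg/m³.
(x−vt)²/(4Dt) = (-35)²/(4 × 1.8 × 90) = 1.890; exp(−1.890) = 0.1511.
C = 0.005189 × 0.1511 = 0.000784 kg/m³.

0.000784 kg/m³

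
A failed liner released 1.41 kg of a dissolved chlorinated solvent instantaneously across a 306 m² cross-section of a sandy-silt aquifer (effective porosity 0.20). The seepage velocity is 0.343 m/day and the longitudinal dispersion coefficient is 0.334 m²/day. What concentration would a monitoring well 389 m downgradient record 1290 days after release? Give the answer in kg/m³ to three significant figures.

For an instantaneous plane source, C(x,t) = M/(n_e·A·√(4πDt)) · exp(−(x−vt)²/(4Dt)), with n_e·A the pore (flow) area.
Plume center vt = 0.343 × 1290 = 442.47 m, so the well at 389 m is 53.47 m upgradient of the peak.
√(4πDt) = 73.58 m, giving peak height M/(n_e·A·√(4πDt)) = 1.41/(0.20 × 306 × 73.58) = 0.0003131 kg/m³.
(x−vt)²/(4Dt) = (-53.47)²/(4 × 0.334 × 1290) = 1.659; exp(−1.659) = 0.1903.
C = 0.0003131 × 0.1903 = 5.96e-05 kg/m³.

5.96e-05 kg/m³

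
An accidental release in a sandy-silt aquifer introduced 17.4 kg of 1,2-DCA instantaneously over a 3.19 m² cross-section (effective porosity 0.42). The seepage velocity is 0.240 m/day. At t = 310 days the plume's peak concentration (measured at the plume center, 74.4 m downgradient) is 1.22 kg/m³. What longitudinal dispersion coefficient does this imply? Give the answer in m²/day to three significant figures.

At the plume center C_max = M/(n_e·A·√(4πDt)), so D = M²/(4πt·(n_e·A·C_max)²).
n_e·A·C_max = 0.42 × 3.19 × 1.22 = 1.635 kg/m.
D = 17.4²/(4π × 310 × 1.635²) = 0.0291 m²/day.

0.0291 m²/day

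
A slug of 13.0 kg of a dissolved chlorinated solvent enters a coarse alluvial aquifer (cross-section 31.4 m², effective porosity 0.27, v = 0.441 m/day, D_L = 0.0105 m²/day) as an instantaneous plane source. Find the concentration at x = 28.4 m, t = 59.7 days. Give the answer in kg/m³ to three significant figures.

For an instantaneous plane source, C(x,t) = M/(n_e·A·√(4πDt)) · exp(−(x−vt)²/(4Dt)), with n_e·A the pore (flow) area.
Plume center vt = 0.441 × 59.7 = 26.3277 m, so the well at 28.4 m is 2.0723 m downgradient of the peak.
√(4πDt) = 2.807 m, giving peak height M/(n_e·A·√(4πDt)) = 13.0/(0.27 × 31.4 × 2.807) = 0.5463 kg/m³.
(x−vt)²/(4Dt) = (2.0723)²/(4 × 0.0105 × 59.7) = 1.713; exp(−1.713) = 0.1803.
C = 0.5463 × 0.1803 = 0.0985 kg/m³.

0.0985 kg/m³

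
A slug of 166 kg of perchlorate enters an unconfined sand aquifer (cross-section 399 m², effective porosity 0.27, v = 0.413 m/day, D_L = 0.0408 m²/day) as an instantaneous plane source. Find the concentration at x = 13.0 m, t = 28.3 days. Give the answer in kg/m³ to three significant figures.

0.279 kg/m³

For an instantaneous plane source, C(x,t) = M/(n_e·A·√(4πDt)) · exp(−(x−vt)²/(4Dt)), with n_e·A the pore (flow) area.
Plume center vt = 0.413 × 28.3 = 11.6879 m, so the well at 13.0 m is 1.3121 m downgradient of the peak.
√(4πDt) = 3.809 m, giving peak height M/(n_e·A·√(4πDt)) = 166/(0.27 × 399 × 3.809) = 0.4045 kg/m³.
(x−vt)²/(4Dt) = (1.3121)²/(4 × 0.0408 × 28.3) = 0.3728; exp(−0.3728) = 0.6888.
C = 0.4045 × 0.6888 = 0.279 kg/m³.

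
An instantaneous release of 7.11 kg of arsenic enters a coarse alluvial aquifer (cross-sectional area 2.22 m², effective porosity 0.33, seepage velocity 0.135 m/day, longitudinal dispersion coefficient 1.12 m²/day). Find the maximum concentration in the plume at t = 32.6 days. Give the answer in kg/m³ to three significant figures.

The peak of an instantaneous 1D plume sits at x = vt; there the Gaussian factor is 1 and C_max = M/(n_e·A·√(4πDt)), where n_e·A is the pore area the mass is dissolved in.
√(4πDt) = √(4π × 1.12 × 32.6) = 21.42 m, so C_max = 7.11/(0.33 × 2.22 × 21.42) = 0.453 kg/m³.

0.453 kg/m³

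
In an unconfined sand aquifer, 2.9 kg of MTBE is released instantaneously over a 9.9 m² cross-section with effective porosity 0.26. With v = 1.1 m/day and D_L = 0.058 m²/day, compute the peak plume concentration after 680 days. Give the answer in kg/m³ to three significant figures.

The peak of an instantaneous 1D plume sits at x = vt; there the Gaussian factor is 1 and C_max = M/(n_e·A·√(4πDt)), where n_e·A is the pore area the mass is dissolved in.
√(4πDt) = √(4π × 0.058 × 680) = 22.26 m, so C_max = 2.9/(0.26 × 9.9 × 22.26) = 0.0506 kg/m³.

0.0506 kg/m³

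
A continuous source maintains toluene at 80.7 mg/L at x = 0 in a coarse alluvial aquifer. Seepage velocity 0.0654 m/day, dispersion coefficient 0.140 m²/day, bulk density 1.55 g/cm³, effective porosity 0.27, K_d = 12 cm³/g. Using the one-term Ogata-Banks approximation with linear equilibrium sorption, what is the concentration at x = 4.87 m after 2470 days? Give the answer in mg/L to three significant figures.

16.8 mg/L

Retardation factor R = 1 + ρ_b·K_d/n = 1 + 1.55 × 12/0.27 = 69.89.
Sorption retards both mechanisms: v_R = v/R = 0.0009358 m/day, D_R = D/R = 0.002003 m²/day.
v_R·t = 0.0009358 × 2470 = 2.311426 m; 2√(D_R t) = 4.449 m; argument = (4.87 − 2.311426)/4.449 = 0.5751.
C = C₀ × ½·erfc(0.5751) = 80.7 × 0.2080 = 16.8 mg/L.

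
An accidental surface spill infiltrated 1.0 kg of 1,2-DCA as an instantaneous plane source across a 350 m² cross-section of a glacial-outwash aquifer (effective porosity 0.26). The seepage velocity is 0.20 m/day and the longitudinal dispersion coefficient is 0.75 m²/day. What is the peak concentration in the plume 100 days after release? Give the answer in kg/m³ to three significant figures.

0.000358 kg/m³

The peak of an instantaneous 1D plume sits at x = vt; there the Gaussian factor is 1 and C_max = M/(n_e·A·√(4πDt)), where n_e·A is the pore area the mass is dissolved in.
√(4πDt) = √(4π × 0.75 × 100) = 30.70 m, so C_max = 1.0/(0.26 × 350 × 30.70) = 0.000358 kg/m³.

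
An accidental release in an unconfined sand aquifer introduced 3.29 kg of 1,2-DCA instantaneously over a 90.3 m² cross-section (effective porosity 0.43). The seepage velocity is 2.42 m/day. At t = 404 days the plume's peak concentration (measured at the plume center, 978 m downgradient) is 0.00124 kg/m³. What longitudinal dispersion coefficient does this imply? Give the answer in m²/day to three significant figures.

At the plume center C_max = M/(n_e·A·√(4πDt)), so D = M²/(4πt·(n_e·A·C_max)²).
n_e·A·C_max = 0.43 × 90.3 × 0.00124 = 0.04815 kg/m.
D = 3.29²/(4π × 404 × 0.04815²) = 0.920 m²/day.

0.920 m²/day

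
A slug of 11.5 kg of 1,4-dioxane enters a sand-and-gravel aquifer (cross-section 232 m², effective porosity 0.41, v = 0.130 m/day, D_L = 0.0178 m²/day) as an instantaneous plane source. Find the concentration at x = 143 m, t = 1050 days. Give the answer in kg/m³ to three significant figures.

For an instantaneous plane source, C(x,t) = M/(n_e·A·√(4πDt)) · exp(−(x−vt)²/(4Dt)), with n_e·A the pore (flow) area.
Plume center vt = 0.130 × 1050 = 136.5 m, so the well at 143 m is 6.5 m downgradient of the peak.
√(4πDt) = 15.33 m, giving peak height M/(n_e·A·√(4πDt)) = 11.5/(0.41 × 232 × 15.33) = 0.007886 kg/m³.
(x−vt)²/(4Dt) = (6.5)²/(4 × 0.0178 × 1050) = 0.5651; exp(−0.5651) = 0.5683.
C = 0.007886 × 0.5683 = 0.00448 kg/m³.

0.00448 kg/m³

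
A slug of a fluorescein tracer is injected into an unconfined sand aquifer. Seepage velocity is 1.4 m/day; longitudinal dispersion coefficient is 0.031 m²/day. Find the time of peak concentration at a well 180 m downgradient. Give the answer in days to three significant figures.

For the 1D instantaneous-source solution, setting ∂C/∂t = 0 at fixed x gives v²t² + 2Dt − x² = 0, so t = (√(D² + v²x²) − D)/v².
√(D² + v²x²) = √(0.031² + 1.4² × 180²) = 252.0; v² = 1.96.
t = (252.0 − 0.031)/1.96 = 129 days (vs. the pure-advection estimate x/v = 129 d).

129 days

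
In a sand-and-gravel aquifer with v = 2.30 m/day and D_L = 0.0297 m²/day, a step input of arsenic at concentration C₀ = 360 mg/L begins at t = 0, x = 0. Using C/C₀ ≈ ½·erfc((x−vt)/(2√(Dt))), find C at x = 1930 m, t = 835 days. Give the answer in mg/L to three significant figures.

31.9 mg/L

For a continuous step input, C/C₀ ≈ ½·erfc((x−vt)/(2√(Dt))).
vt = 2.30 × 835 = 1920.5 m and 2√(Dt) = 2√(0.0297 × 835) = 9.960 m.
Argument (x−vt)/(2√(Dt)) = (1930 − 1920.5)/9.960 = 0.9538; ½·erfc(0.9538) = 0.08869.
C = 360 × 0.08869 = 31.9 mg/L.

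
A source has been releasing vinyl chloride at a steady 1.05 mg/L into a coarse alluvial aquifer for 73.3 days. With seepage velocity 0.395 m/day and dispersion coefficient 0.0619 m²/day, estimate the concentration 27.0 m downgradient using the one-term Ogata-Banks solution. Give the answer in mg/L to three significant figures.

For a continuous step input, C/C₀ ≈ ½·erfc((x−vt)/(2√(Dt))).
vt = 0.395 × 73.3 = 28.9535 m and 2√(Dt) = 2√(0.0619 × 73.3) = 4.260 m.
Argument (x−vt)/(2√(Dt)) = (27.0 − 28.9535)/4.260 = -0.4586; ½·erfc(-0.4586) = 0.7417.
C = 1.05 × 0.7417 = 0.779 mg/L.

0.779 mg/L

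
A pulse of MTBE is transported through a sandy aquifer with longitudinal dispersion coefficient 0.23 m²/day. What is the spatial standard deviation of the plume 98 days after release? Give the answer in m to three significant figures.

Dispersive spreading gives a Gaussian with σ² = 2Dt; advection only shifts the center.
σ = √(2 × 0.23 × 98) = 6.71 m.

6.71 m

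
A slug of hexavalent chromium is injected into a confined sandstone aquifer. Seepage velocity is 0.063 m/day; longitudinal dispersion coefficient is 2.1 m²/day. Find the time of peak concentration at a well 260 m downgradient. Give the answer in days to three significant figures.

3630 days

For the 1D instantaneous-source solution, setting ∂C/∂t = 0 at fixed x gives v²t² + 2Dt − x² = 0, so t = (√(D² + v²x²) − D)/v².
√(D² + v²x²) = √(2.1² + 0.063² × 260²) = 16.51; v² = 0.003969.
t = (16.51 − 2.1)/0.003969 = 3630 days (vs. the pure-advection estimate x/v = 4130 d).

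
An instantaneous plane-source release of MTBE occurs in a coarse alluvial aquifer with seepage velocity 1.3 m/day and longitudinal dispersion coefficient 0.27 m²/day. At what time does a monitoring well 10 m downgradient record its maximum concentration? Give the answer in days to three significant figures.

7.53 days

For the 1D instantaneous-source solution, setting ∂C/∂t = 0 at fixed x gives v²t² + 2Dt − x² = 0, so t = (√(D² + v²x²) − D)/v².
√(D² + v²x²) = √(0.27² + 1.3² × 10²) = 13.00; v² = 1.69.
t = (13.00 − 0.27)/1.69 = 7.53 days (vs. the pure-advection estimate x/v = 7.69 d).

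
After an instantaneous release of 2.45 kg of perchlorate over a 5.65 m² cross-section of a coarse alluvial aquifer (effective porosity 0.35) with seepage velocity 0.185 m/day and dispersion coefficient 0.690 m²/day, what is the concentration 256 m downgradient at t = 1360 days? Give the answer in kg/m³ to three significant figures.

0.0114 kg/m³

For an instantaneous plane source, C(x,t) = M/(n_e·A·√(4πDt)) · exp(−(x−vt)²/(4Dt)), with n_e·A the pore (flow) area.
Plume center vt = 0.185 × 1360 = 251.6 m, so the well at 256 m is 4.4 m downgradient of the peak.
√(4πDt) = 108.6 m, giving peak height M/(n_e·A·√(4πDt)) = 2.45/(0.35 × 5.65 × 108.6) = 0.01141 kg/m³.
(x−vt)²/(4Dt) = (4.4)²/(4 × 0.690 × 1360) = 0.005158; exp(−0.005158) = 0.9949.
C = 0.01141 × 0.9949 = 0.0114 kg/m³.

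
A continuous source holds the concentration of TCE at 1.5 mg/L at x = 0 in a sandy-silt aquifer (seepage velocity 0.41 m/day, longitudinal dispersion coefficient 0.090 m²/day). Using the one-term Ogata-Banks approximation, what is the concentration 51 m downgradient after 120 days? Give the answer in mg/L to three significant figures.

For a continuous step input, C/C₀ ≈ ½·erfc((x−vt)/(2√(Dt))).
vt = 0.41 × 120 = 49.2 m and 2√(Dt) = 2√(0.090 × 120) = 6.573 m.
Argument (x−vt)/(2√(Dt)) = (51 − 49.2)/6.573 = 0.2738; ½·erfc(0.2738) = 0.3493.
C = 1.5 × 0.3493 = 0.524 mg/L.

0.524 mg/L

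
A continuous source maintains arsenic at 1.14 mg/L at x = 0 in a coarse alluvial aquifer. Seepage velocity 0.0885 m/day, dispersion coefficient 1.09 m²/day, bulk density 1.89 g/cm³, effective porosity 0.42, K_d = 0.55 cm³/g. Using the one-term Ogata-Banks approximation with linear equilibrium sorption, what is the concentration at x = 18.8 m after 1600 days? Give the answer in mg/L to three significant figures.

Retardation factor R = 1 + ρ_b·K_d/n = 1 + 1.89 × 0.55/0.42 = 3.475.
Sorption retards both mechanisms: v_R = v/R = 0.02547 m/day, D_R = D/R = 0.3137 m²/day.
v_R·t = 0.02547 × 1600 = 40.752 m; 2√(D_R t) = 44.81 m; argument = (18.8 − 40.752)/44.81 = -0.4899.
C = C₀ × ½·erfc(-0.4899) = 1.14 × 0.7558 = 0.862 mg/L.

0.862 mg/L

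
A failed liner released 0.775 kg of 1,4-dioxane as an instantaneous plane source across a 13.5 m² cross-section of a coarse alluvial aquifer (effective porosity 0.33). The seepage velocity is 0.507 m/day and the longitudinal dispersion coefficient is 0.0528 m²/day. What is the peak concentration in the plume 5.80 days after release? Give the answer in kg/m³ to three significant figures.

The peak of an instantaneous 1D plume sits at x = vt; there the Gaussian factor is 1 and C_max = M/(n_e·A·√(4πDt)), where n_e·A is the pore area the mass is dissolved in.
√(4πDt) = √(4π × 0.0528 × 5.80) = 1.962 m, so C_max = 0.775/(0.33 × 13.5 × 1.962) = 0.0887 kg/m³.

0.0887 kg/m³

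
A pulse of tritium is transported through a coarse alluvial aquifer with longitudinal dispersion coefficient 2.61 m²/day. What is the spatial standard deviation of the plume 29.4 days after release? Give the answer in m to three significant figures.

Dispersive spreading gives a Gaussian with σ² = 2Dt; advection only shifts the center.
σ = √(2 × 2.61 × 29.4) = 12.4 m.

12.4 m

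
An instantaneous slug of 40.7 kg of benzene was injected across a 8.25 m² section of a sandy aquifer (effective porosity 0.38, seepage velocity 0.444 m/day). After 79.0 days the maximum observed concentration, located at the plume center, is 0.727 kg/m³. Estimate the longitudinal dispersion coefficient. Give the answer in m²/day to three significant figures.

At the plume center C_max = M/(n_e·A·√(4πDt)), so D = M²/(4πt·(n_e·A·C_max)²).
n_e·A·C_max = 0.38 × 8.25 × 0.727 = 2.279 kg/m.
D = 40.7²/(4π × 79.0 × 2.279²) = 0.321 m²/day.

0.321 m²/day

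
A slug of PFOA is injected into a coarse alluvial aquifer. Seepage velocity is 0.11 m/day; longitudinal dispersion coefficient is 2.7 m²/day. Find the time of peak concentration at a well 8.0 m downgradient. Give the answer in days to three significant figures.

For the 1D instantaneous-source solution, setting ∂C/∂t = 0 at fixed x gives v²t² + 2Dt − x² = 0, so t = (√(D² + v²x²) − D)/v².
√(D² + v²x²) = √(2.7² + 0.11² × 8.0²) = 2.840; v² = 0.0121.
t = (2.840 − 2.7)/0.0121 = 11.6 days (vs. the pure-advection estimate x/v = 72.7 d).

11.6 days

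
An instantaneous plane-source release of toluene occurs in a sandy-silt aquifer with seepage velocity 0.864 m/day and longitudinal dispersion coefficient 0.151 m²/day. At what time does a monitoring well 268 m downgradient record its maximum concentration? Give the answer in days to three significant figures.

310 days

For the 1D instantaneous-source solution, setting ∂C/∂t = 0 at fixed x gives v²t² + 2Dt − x² = 0, so t = (√(D² + v²x²) − D)/v².
√(D² + v²x²) = √(0.151² + 0.864² × 268²) = 231.6; v² = 0.746496.
t = (231.6 − 0.151)/0.746496 = 310 days (vs. the pure-advection estimate x/v = 310 d).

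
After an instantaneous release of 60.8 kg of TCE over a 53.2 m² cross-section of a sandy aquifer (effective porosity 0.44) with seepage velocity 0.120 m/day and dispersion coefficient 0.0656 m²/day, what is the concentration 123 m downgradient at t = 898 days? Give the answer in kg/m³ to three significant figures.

0.0356 kg/m³

For an instantaneous plane source, C(x,t) = M/(n_e·A·√(4πDt)) · exp(−(x−vt)²/(4Dt)), with n_e·A the pore (flow) area.
Plume center vt = 0.120 × 898 = 107.76 m, so the well at 123 m is 15.24 m downgradient of the peak.
√(4πDt) = 27.21 m, giving peak height M/(n_e·A·√(4πDt)) = 60.8/(0.44 × 53.2 × 27.21) = 0.09546 kg/m³.
(x−vt)²/(4Dt) = (15.24)²/(4 × 0.0656 × 898) = 0.9857; exp(−0.9857) = 0.3732.
C = 0.09546 × 0.3732 = 0.0356 kg/m³.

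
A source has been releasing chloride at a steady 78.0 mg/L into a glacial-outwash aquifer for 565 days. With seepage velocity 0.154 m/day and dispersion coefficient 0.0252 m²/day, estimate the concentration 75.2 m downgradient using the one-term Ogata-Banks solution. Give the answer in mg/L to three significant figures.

For a continuous step input, C/C₀ ≈ ½·erfc((x−vt)/(2√(Dt))).
vt = 0.154 × 565 = 87.01 m and 2√(Dt) = 2√(0.0252 × 565) = 7.547 m.
Argument (x−vt)/(2√(Dt)) = (75.2 − 87.01)/7.547 = -1.565; ½·erfc(-1.565) = 0.9866.
C = 78.0 × 0.9866 = 77.0 mg/L.

77.0 mg/L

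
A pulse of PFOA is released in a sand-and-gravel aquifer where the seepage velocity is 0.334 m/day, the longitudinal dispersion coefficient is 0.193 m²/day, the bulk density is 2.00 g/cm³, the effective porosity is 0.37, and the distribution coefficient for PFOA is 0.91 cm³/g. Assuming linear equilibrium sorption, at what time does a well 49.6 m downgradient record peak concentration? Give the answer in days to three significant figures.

869 days

Retardation factor R = 1 + ρ_b·K_d/n = 1 + 2.00 × 0.91/0.37 = 5.919.
Sorption retards both mechanisms: v_R = v/R = 0.05643 m/day, D_R = D/R = 0.03261 m²/day.
Peak time from v_R²t² + 2D_R t − x² = 0: t = (√(D_R² + v_R²x²) − D_R)/v_R².
√(D_R² + v_R²x²) = √(0.03261² + 0.05643² × 49.6²) = 2.799; v_R² = 0.003184.
t = (2.799 − 0.03261)/0.003184 = 869 days.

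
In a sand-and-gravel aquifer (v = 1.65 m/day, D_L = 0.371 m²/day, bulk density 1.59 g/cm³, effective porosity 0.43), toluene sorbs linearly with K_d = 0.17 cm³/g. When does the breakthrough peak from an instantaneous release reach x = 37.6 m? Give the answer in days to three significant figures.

Retardation factor R = 1 + ρ_b·K_d/n = 1 + 1.59 × 0.17/0.43 = 1.629.
Sorption retards both mechanisms: v_R = v/R = 1.013 m/day, D_R = D/R = 0.2277 m²/day.
Peak time from v_R²t² + 2D_R t − x² = 0: t = (√(D_R² + v_R²x²) − D_R)/v_R².
√(D_R² + v_R²x²) = √(0.2277² + 1.013² × 37.6²) = 38.09; v_R² = 1.026.
t = (38.09 − 0.2277)/1.026 = 36.9 days.

36.9 days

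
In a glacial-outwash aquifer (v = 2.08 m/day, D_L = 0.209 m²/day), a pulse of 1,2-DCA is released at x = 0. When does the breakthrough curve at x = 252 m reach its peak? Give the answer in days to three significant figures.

121 days

For the 1D instantaneous-source solution, setting ∂C/∂t = 0 at fixed x gives v²t² + 2Dt − x² = 0, so t = (√(D² + v²x²) − D)/v².
√(D² + v²x²) = √(0.209² + 2.08² × 252²) = 524.2; v² = 4.3264.
t = (524.2 − 0.209)/4.3264 = 121 days (vs. the pure-advection estimate x/v = 121 d).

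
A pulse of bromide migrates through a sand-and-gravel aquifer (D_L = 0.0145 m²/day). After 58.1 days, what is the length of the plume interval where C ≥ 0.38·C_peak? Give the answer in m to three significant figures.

The plume is Gaussian with σ = √(2Dt) = √(2 × 0.0145 × 58.1) = 1.298 m.
C/C_peak = exp(−Δx²/(2σ²)) = 0.38 ⇒ Δx = σ·√(−2 ln 0.38) = 1.298 × 1.391 = 1.806 m.
Width = 2Δx = 3.61 m.

3.61 m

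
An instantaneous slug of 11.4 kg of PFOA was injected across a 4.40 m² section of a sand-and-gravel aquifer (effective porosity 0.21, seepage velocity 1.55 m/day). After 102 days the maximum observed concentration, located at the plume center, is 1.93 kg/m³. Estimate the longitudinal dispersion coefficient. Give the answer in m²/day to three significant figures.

At the plume center C_max = M/(n_e·A·√(4πDt)), so D = M²/(4πt·(n_e·A·C_max)²).
n_e·A·C_max = 0.21 × 4.40 × 1.93 = 1.783 kg/m.
D = 11.4²/(4π × 102 × 1.783²) = 0.0319 m²/day.

0.0319 m²/day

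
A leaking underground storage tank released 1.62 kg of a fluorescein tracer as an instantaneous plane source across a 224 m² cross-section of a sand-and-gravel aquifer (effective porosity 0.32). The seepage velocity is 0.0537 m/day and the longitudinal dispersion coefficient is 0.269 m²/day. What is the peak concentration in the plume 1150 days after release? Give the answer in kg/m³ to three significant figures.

0.000362 kg/m³

The peak of an instantaneous 1D plume sits at x = vt; there the Gaussian factor is 1 and C_max = M/(n_e·A·√(4πDt)), where n_e·A is the pore area the mass is dissolved in.
√(4πDt) = √(4π × 0.269 × 1150) = 62.35 m, so C_max = 1.62/(0.32 × 224 × 62.35) = 0.000362 kg/m³.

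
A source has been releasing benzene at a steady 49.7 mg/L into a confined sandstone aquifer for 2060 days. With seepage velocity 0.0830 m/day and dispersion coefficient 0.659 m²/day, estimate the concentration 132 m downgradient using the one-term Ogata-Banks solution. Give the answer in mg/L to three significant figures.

For a continuous step input, C/C₀ ≈ ½·erfc((x−vt)/(2√(Dt))).
vt = 0.0830 × 2060 = 170.98 m and 2√(Dt) = 2√(0.659 × 2060) = 73.69 m.
Argument (x−vt)/(2√(Dt)) = (132 − 170.98)/73.69 = -0.5290; ½·erfc(-0.5290) = 0.7728.
C = 49.7 × 0.7728 = 38.4 mg/L.

38.4 mg/L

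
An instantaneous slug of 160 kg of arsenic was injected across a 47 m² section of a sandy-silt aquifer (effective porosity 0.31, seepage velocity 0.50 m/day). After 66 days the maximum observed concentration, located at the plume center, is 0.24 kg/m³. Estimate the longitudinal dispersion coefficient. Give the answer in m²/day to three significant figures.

2.52 m²/day

At the plume center C_max = M/(n_e·A·√(4πDt)), so D = M²/(4πt·(n_e·A·C_max)²).
n_e·A·C_max = 0.31 × 47 × 0.24 = 3.497 kg/m.
D = 160²/(4π × 66 × 3.497²) = 2.52 m²/day.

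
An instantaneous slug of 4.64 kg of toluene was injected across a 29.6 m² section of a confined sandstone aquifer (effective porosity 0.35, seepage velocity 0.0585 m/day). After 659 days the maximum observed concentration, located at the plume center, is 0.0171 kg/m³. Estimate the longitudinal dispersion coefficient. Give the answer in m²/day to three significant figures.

At the plume center C_max = M/(n_e·A·√(4πDt)), so D = M²/(4πt·(n_e·A·C_max)²).
n_e·A·C_max = 0.35 × 29.6 × 0.0171 = 0.1772 kg/m.
D = 4.64²/(4π × 659 × 0.1772²) = 0.0828 m²/day.

0.0828 m²/day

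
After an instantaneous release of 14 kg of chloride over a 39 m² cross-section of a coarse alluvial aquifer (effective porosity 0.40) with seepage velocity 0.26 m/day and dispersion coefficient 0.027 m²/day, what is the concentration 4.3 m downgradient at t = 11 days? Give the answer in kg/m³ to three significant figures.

For an instantaneous plane source, C(x,t) = M/(n_e·A·√(4πDt)) · exp(−(x−vt)²/(4Dt)), with n_e·A the pore (flow) area.
Plume center vt = 0.26 × 11 = 2.86 m, so the well at 4.3 m is 1.44 m downgradient of the peak.
√(4πDt) = 1.932 m, giving peak height M/(n_e·A·√(4πDt)) = 14/(0.40 × 39 × 1.932) = 0.4645 kg/m³.
(x−vt)²/(4Dt) = (1.44)²/(4 × 0.027 × 11) = 1.745; exp(−1.745) = 0.1746.
C = 0.4645 × 0.1746 = 0.0811 kg/m³.

0.0811 kg/m³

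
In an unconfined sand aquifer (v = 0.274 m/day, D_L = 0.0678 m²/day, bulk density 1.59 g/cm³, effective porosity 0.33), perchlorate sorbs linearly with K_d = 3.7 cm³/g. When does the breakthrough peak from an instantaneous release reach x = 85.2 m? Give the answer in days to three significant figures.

Retardation factor R = 1 + ρ_b·K_d/n = 1 + 1.59 × 3.7/0.33 = 18.83.
Sorption retards both mechanisms: v_R = v/R = 0.01455 m/day, D_R = D/R = 0.003601 m²/day.
Peak time from v_R²t² + 2D_R t − x² = 0: t = (√(D_R² + v_R²x²) − D_R)/v_R².
√(D_R² + v_R²x²) = √(0.003601² + 0.01455² × 85.2²) = 1.240; v_R² = 0.0002117.
t = (1.240 − 0.003601)/0.0002117 = 5840 days.

5840 days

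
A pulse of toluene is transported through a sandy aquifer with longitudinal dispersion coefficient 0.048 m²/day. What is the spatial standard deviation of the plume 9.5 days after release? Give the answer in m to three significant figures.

Dispersive spreading gives a Gaussian with σ² = 2Dt; advection only shifts the center.
σ = √(2 × 0.048 × 9.5) = 0.955 m.

0.955 m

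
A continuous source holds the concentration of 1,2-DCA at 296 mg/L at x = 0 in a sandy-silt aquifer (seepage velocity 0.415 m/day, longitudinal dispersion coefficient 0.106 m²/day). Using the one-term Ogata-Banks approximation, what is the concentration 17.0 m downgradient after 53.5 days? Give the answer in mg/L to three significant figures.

278 mg/L

For a continuous step input, C/C₀ ≈ ½·erfc((x−vt)/(2√(Dt))).
vt = 0.415 × 53.5 = 22.2025 m and 2√(Dt) = 2√(0.106 × 53.5) = 4.763 m.
Argument (x−vt)/(2√(Dt)) = (17.0 − 22.2025)/4.763 = -1.092; ½·erfc(-1.092) = 0.9387.
C = 296 × 0.9387 = 278 mg/L.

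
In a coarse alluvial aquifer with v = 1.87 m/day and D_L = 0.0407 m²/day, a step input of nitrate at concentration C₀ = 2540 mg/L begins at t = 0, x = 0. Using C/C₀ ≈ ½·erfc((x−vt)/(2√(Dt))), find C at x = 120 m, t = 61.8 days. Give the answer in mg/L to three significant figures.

For a continuous step input, C/C₀ ≈ ½·erfc((x−vt)/(2√(Dt))).
vt = 1.87 × 61.8 = 115.566 m and 2√(Dt) = 2√(0.0407 × 61.8) = 3.172 m.
Argument (x−vt)/(2√(Dt)) = (120 − 115.566)/3.172 = 1.398; ½·erfc(1.398) = 0.02402.
C = 2540 × 0.02402 = 61.0 mg/L.

61.0 mg/L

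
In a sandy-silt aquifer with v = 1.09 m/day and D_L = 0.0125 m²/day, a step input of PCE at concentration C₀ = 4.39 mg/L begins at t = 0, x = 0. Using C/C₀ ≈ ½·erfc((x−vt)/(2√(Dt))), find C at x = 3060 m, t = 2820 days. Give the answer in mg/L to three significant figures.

For a continuous step input, C/C₀ ≈ ½·erfc((x−vt)/(2√(Dt))).
vt = 1.09 × 2820 = 3073.8 m and 2√(Dt) = 2√(0.0125 × 2820) = 11.87 m.
Argument (x−vt)/(2√(Dt)) = (3060 − 3073.8)/11.87 = -1.163; ½·erfc(-1.163) = 0.9500.
C = 4.39 × 0.9500 = 4.17 mg/L.

4.17 mg/L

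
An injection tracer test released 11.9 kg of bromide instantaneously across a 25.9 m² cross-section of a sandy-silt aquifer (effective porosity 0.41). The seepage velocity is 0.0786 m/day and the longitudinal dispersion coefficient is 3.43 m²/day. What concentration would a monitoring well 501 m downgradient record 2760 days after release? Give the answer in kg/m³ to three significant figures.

0.000386 kg/m³

For an instantaneous plane source, C(x,t) = M/(n_e·A·√(4πDt)) · exp(−(x−vt)²/(4Dt)), with n_e·A the pore (flow) area.
Plume center vt = 0.0786 × 2760 = 216.936 m, so the well at 501 m is 284.064 m downgradient of the peak.
√(4πDt) = 344.9 m, giving peak height M/(n_e·A·√(4πDt)) = 11.9/(0.41 × 25.9 × 344.9) = 0.003249 kg/m³.
(x−vt)²/(4Dt) = (284.064)²/(4 × 3.43 × 2760) = 2.131; exp(−2.131) = 0.1187.
C = 0.003249 × 0.1187 = 0.000386 kg/m³.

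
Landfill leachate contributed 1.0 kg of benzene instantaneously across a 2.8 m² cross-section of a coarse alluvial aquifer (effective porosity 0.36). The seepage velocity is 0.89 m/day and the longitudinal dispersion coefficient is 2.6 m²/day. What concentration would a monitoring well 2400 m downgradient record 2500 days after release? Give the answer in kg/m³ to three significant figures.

For an instantaneous plane source, C(x,t) = M/(n_e·A·√(4πDt)) · exp(−(x−vt)²/(4Dt)), with n_e·A the pore (flow) area.
Plume center vt = 0.89 × 2500 = 2225 m, so the well at 2400 m is 175 m downgradient of the peak.
√(4πDt) = 285.8 m, giving peak height M/(n_e·A·√(4πDt)) = 1.0/(0.36 × 2.8 × 285.8) = 0.003471 kg/m³.
(x−vt)²/(4Dt) = (175)²/(4 × 2.6 × 2500) = 1.178; exp(−1.178) = 0.3079.
C = 0.003471 × 0.3079 = 0.00107 kg/m³.

0.00107 kg/m³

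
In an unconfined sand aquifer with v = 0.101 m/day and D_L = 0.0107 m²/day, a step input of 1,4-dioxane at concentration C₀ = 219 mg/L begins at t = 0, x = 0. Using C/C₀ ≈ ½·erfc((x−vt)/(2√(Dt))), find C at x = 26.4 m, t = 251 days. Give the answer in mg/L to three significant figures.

For a continuous step input, C/C₀ ≈ ½·erfc((x−vt)/(2√(Dt))).
vt = 0.101 × 251 = 25.351 m and 2√(Dt) = 2√(0.0107 × 251) = 3.278 m.
Argument (x−vt)/(2√(Dt)) = (26.4 − 25.351)/3.278 = 0.3200; ½·erfc(0.3200) = 0.3254.
C = 219 × 0.3254 = 71.3 mg/L.

71.3 mg/L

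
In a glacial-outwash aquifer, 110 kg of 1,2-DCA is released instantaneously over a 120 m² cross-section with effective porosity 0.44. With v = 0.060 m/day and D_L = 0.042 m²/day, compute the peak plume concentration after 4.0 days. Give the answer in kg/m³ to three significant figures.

The peak of an instantaneous 1D plume sits at x = vt; there the Gaussian factor is 1 and C_max = M/(n_e·A·√(4πDt)), where n_e·A is the pore area the mass is dissolved in.
√(4πDt) = √(4π × 0.042 × 4.0) = 1.453 m, so C_max = 110/(0.44 × 120 × 1.453) = 1.43 kg/m³.

1.43 kg/m³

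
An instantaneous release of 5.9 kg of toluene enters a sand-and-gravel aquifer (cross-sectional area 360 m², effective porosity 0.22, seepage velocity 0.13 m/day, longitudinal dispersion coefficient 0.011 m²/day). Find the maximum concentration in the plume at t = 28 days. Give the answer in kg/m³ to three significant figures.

The peak of an instantaneous 1D plume sits at x = vt; there the Gaussian factor is 1 and C_max = M/(n_e·A·√(4πDt)), where n_e·A is the pore area the mass is dissolved in.
√(4πDt) = √(4π × 0.011 × 28) = 1.967 m, so C_max = 5.9/(0.22 × 360 × 1.967) = 0.0379 kg/m³.

0.0379 kg/m³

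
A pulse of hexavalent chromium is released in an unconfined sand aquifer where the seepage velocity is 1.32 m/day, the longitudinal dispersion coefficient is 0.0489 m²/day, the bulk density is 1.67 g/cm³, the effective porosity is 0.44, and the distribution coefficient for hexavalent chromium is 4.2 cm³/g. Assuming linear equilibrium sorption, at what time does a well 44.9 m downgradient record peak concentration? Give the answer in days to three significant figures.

Retardation factor R = 1 + ρ_b·K_d/n = 1 + 1.67 × 4.2/0.44 = 16.94.
Sorption retards both mechanisms: v_R = v/R = 0.07792 m/day, D_R = D/R = 0.002887 m²/day.
Peak time from v_R²t² + 2D_R t − x² = 0: t = (√(D_R² + v_R²x²) − D_R)/v_R².
√(D_R² + v_R²x²) = √(0.002887² + 0.07792² × 44.9²) = 3.499; v_R² = 0.006072.
t = (3.499 − 0.002887)/0.006072 = 576 days.

576 days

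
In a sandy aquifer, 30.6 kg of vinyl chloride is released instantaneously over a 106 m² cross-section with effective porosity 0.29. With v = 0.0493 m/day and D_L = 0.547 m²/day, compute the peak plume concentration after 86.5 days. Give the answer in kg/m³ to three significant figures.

The peak of an instantaneous 1D plume sits at x = vt; there the Gaussian factor is 1 and C_max = M/(n_e·A·√(4πDt)), where n_e·A is the pore area the mass is dissolved in.
√(4πDt) = √(4π × 0.547 × 86.5) = 24.38 m, so C_max = 30.6/(0.29 × 106 × 24.38) = 0.0408 kg/m³.

0.0408 kg/m³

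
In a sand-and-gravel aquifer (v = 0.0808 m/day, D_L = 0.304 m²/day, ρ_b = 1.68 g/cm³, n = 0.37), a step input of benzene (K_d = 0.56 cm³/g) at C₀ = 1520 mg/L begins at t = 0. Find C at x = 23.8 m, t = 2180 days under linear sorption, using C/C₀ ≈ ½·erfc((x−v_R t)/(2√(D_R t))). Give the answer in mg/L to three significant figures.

Retardation factor R = 1 + ρ_b·K_d/n = 1 + 1.68 × 0.56/0.37 = 3.543.
Sorption retards both mechanisms: v_R = v/R = 0.02281 m/day, D_R = D/R = 0.08580 m²/day.
v_R·t = 0.02281 × 2180 = 49.7258 m; 2√(D_R t) = 27.35 m; argument = (23.8 − 49.7258)/27.35 = -0.9479.
C = C₀ × ½·erfc(-0.9479) = 1520 × 0.9100 = 1380 mg/L.

1380 mg/L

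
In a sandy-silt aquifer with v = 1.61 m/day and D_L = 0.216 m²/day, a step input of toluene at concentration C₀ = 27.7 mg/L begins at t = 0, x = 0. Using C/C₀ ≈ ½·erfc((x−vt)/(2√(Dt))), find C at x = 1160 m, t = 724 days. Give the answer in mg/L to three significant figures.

17.3 mg/L

For a continuous step input, C/C₀ ≈ ½·erfc((x−vt)/(2√(Dt))).
vt = 1.61 × 724 = 1165.64 m and 2√(Dt) = 2√(0.216 × 724) = 25.01 m.
Argument (x−vt)/(2√(Dt)) = (1160 − 1165.64)/25.01 = -0.2255; ½·erfc(-0.2255) = 0.6251.
C = 27.7 × 0.6251 = 17.3 mg/L.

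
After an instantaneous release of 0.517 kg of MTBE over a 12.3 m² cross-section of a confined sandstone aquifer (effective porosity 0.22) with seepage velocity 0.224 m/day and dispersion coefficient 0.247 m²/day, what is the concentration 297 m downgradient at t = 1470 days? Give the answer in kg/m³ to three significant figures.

For an instantaneous plane source, C(x,t) = M/(n_e·A·√(4πDt)) · exp(−(x−vt)²/(4Dt)), with n_e·A the pore (flow) area.
Plume center vt = 0.224 × 1470 = 329.28 m, so the well at 297 m is 32.28 m upgradient of the peak.
√(4πDt) = 67.55 m, giving peak height M/(n_e·A·√(4πDt)) = 0.517/(0.22 × 12.3 × 67.55) = 0.002828 kg/m³.
(x−vt)²/(4Dt) = (-32.28)²/(4 × 0.247 × 1470) = 0.7175; exp(−0.7175) = 0.4880.
C = 0.002828 × 0.4880 = 0.00138 kg/m³.

0.00138 kg/m³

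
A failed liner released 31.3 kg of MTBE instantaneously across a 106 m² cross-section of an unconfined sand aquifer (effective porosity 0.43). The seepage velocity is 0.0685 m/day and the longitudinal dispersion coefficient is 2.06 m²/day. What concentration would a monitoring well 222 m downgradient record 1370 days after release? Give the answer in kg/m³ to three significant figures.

For an instantaneous plane source, C(x,t) = M/(n_e·A·√(4πDt)) · exp(−(x−vt)²/(4Dt)), with n_e·A the pore (flow) area.
Plume center vt = 0.0685 × 1370 = 93.845 m, so the well at 222 m is 128.155 m downgradient of the peak.
√(4πDt) = 188.3 m, giving peak height M/(n_e·A·√(4πDt)) = 31.3/(0.43 × 106 × 188.3) = 0.003647 kg/m³.
(x−vt)²/(4Dt) = (128.155)²/(4 × 2.06 × 1370) = 1.455; exp(−1.455) = 0.2334.
C = 0.003647 × 0.2334 = 0.000851 kg/m³.

0.000851 kg/m³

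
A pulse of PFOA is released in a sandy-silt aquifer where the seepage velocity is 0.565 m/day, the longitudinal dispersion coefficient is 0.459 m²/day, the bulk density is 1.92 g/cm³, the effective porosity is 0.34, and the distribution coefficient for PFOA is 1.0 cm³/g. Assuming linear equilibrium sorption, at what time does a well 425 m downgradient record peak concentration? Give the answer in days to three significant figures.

4990 days

Retardation factor R = 1 + ρ_b·K_d/n = 1 + 1.92 × 1.0/0.34 = 6.647.
Sorption retards both mechanisms: v_R = v/R = 0.08500 m/day, D_R = D/R = 0.06905 m²/day.
Peak time from v_R²t² + 2D_R t − x² = 0: t = (√(D_R² + v_R²x²) − D_R)/v_R².
√(D_R² + v_R²x²) = √(0.06905² + 0.08500² × 425²) = 36.13; v_R² = 0.007225.
t = (36.13 − 0.06905)/0.007225 = 4990 days.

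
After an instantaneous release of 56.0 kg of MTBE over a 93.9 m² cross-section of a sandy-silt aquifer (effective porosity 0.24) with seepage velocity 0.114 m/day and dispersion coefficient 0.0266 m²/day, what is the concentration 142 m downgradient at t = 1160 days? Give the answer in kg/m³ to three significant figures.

For an instantaneous plane source, C(x,t) = M/(n_e·A·√(4πDt)) · exp(−(x−vt)²/(4Dt)), with n_e·A the pore (flow) area.
Plume center vt = 0.114 × 1160 = 132.24 m, so the well at 142 m is 9.76 m downgradient of the peak.
√(4πDt) = 19.69 m, giving peak height M/(n_e·A·√(4πDt)) = 56.0/(0.24 × 93.9 × 19.69) = 0.1262 kg/m³.
(x−vt)²/(4Dt) = (9.76)²/(4 × 0.0266 × 1160) = 0.7718; exp(−0.7718) = 0.4622.
C = 0.1262 × 0.4622 = 0.0583 kg/m³.

0.0583 kg/m³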